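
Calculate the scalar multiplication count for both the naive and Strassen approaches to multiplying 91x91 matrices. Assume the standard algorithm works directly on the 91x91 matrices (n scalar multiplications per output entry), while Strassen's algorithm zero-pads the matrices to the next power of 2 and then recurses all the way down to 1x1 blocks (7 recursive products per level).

Matrix multiplication for 91x91 matrices:

Strassen's algorithm requires power-of-2 dimensions. Pad 91x91 to 128x128 (next power of 2).

Standard algorithm: 91^3 = 753571 multiplications
Strassen's algorithm: 7^(log2(128)) = 7^7 = 823543 multiplications
Difference: 753571 - 823543 = -69972 (Strassen uses MORE here due to padding overhead — for small or just-over-power-of-2 n, padding can outweigh the per-level savings)

Standard: 753571 multiplications (91^3). Strassen: 823543 multiplications (7^7, after padding to 128x128). Strassen reduces 8 recursive multiplications to 7 at each level.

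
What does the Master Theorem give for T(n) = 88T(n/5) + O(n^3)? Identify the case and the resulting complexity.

Master Theorem for T(n) = 88T(n/5) + O(n^3):

a = 88, b = 5, c = 3
log_b(a) = log_5(88) = 2.7819

Case 3: c = 3 > log_5(88) = 2.7819
T(n) = O(n^3) = O(n^3)

For T(n) = 88T(n/5) + O(n^3): log_5(88) = 2.7819. This is Case 3 of the Master Theorem (c > log_b(a), work dominated by root), giving O(n^3).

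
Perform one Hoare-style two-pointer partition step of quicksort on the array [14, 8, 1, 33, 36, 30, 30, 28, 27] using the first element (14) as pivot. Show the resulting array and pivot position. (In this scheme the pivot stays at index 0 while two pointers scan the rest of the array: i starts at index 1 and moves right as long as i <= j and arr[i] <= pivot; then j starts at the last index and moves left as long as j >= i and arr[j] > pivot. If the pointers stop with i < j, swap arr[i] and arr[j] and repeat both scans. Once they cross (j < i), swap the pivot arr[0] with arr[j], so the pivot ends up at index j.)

Hoare-style two-pointer partition with pivot = 14:

Initial array: [14, 8, 1, 33, 36, 30, 30, 28, 27]

Pointers start at i = 1, j = 8.
i ends at 3, j ends at 2: the pointers have crossed (j < i), so scanning stops.

Swap pivot arr[0] with arr[2] to place pivot at position 2: [1, 8, 14, 33, 36, 30, 30, 28, 27]
Pivot position: 2

After partitioning with pivot 14, the array becomes [1, 8, 14, 33, 36, 30, 30, 28, 27]. The pivot is placed at index 2. All elements to the left of the pivot are <= 14, and all elements to the right are > 14.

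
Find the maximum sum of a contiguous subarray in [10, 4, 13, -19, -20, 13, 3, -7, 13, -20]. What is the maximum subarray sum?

Using Kadane's algorithm on [10, 4, 13, -19, -20, 13, 3, -7, 13, -20]:

Scanning through the array:
Position 1 (value 4): max_ending_here = 14, max_so_far = 14
Position 2 (value 13): max_ending_here = 27, max_so_far = 27
Position 3 (value -19): max_ending_here = 8, max_so_far = 27
Position 4 (value -20): max_ending_here = -12, max_so_far = 27
Position 5 (value 13): max_ending_here = 13, max_so_far = 27
Position 6 (value 3): max_ending_here = 16, max_so_far = 27
Position 7 (value -7): max_ending_here = 9, max_so_far = 27
Position 8 (value 13): max_ending_here = 22, max_so_far = 27
Position 9 (value -20): max_ending_here = 2, max_so_far = 27

Maximum subarray: [10, 4, 13]
Maximum sum: 27

The maximum subarray is [10, 4, 13] with sum 27. This subarray runs from index 0 to index 2.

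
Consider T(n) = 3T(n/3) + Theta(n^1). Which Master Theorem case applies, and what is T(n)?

Master Theorem for T(n) = 3T(n/3) + O(n^1):

a = 3, b = 3, c = 1
log_b(a) = log_3(3) = 1.0000

Case 2: c = 1 = log_3(3) = 1.0000
T(n) = O(n^1 log n) = O(n log n)

For T(n) = 3T(n/3) + O(n^1): log_3(3) = 1.0000. This is Case 2 of the Master Theorem (c = log_b(a), equal work at all levels), giving O(n log n).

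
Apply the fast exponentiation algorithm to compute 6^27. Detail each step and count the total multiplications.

Computing 6^27 by squaring (build up from 6^1; each line after the first costs one multiplication):

6^1 = 6
6^2 = (6^1)^2 = 6^2 = 36
6^3 = 6 * 6^2 = 6 * 36 = 216
6^6 = (6^3)^2 = 216^2 = 46656
6^12 = (6^6)^2 = 46656^2 = 2176782336
6^13 = 6 * 6^12 = 6 * 2176782336 = 13060694016
6^26 = (6^13)^2 = 13060694016^2 = 170581728179578208256
6^27 = 6 * 6^26 = 6 * 170581728179578208256 = 1023490369077469249536

Result: 1023490369077469249536
Multiplications needed: 7 (7 lines after 6^1)

6^27 = 1023490369077469249536. Using exponentiation by squaring, this requires 7 multiplications. The key idea: if the exponent is even, square the half-power; if odd, multiply by the base once.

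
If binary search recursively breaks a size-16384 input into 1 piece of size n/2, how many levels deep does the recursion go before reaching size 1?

For divide and conquer with division factor 2:

Problem sizes at each level:
Level 0: 16384
Level 1: 8192
Level 2: 4096
Level 3: 2048
Level 4: 1024
Level 5: 512
Level 6: 256
Level 7: 128
Level 8: 64
Level 9: 32
Level 10: 16
Level 11: 8
Level 12: 4
Level 13: 2
Level 14: 1

The root is level 0 and the size-1 base case is level 14 (the tree spans levels 0 through 14, i.e. 15 levels counting the root), so the depth is the number of divisions: log_2(16384) = 14

The recursion tree depth is log_2(16384) = 14. At each level, the problem size is divided by 2, so it takes 14 divisions to reduce to a base case of size 1. The algorithm makes 1 recursive call at each level.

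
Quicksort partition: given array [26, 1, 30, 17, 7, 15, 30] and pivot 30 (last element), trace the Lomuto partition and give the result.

Lomuto partition with pivot = 30:

Initial array: [26, 1, 30, 17, 7, 15, 30]

arr[0]=26 <= 30: swap with position 0, array becomes [26, 1, 30, 17, 7, 15, 30]
arr[1]=1 <= 30: swap with position 1, array becomes [26, 1, 30, 17, 7, 15, 30]
arr[2]=30 <= 30: swap with position 2, array becomes [26, 1, 30, 17, 7, 15, 30]
arr[3]=17 <= 30: swap with position 3, array becomes [26, 1, 30, 17, 7, 15, 30]
arr[4]=7 <= 30: swap with position 4, array becomes [26, 1, 30, 17, 7, 15, 30]
arr[5]=15 <= 30: swap with position 5, array becomes [26, 1, 30, 17, 7, 15, 30]

Place pivot at position 6: [26, 1, 30, 17, 7, 15, 30]
Pivot position: 6

After partitioning with pivot 30, the array becomes [26, 1, 30, 17, 7, 15, 30]. The pivot is placed at index 6. All elements to the left of the pivot are <= 30, and all elements to the right are > 30.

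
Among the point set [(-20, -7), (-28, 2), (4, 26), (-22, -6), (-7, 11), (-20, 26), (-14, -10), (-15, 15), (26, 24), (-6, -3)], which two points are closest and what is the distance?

Computing all pairwise distances among 10 points:

d((-20, -7), (-28, 2)) = 12.0416
d((-20, -7), (4, 26)) = 40.8044
d((-20, -7), (-22, -6)) = 2.2361 <-- minimum
d((-20, -7), (-7, 11)) = 22.2036
d((-20, -7), (-20, 26)) = 33.0
d((-20, -7), (-14, -10)) = 6.7082
d((-20, -7), (-15, 15)) = 22.561
d((-20, -7), (26, 24)) = 55.4707
d((-20, -7), (-6, -3)) = 14.5602
d((-28, 2), (4, 26)) = 40.0
d((-28, 2), (-22, -6)) = 10.0
d((-28, 2), (-7, 11)) = 22.8473
d((-28, 2), (-20, 26)) = 25.2982
d((-28, 2), (-14, -10)) = 18.4391
d((-28, 2), (-15, 15)) = 18.3848
d((-28, 2), (26, 24)) = 58.3095
d((-28, 2), (-6, -3)) = 22.561
d((4, 26), (-22, -6)) = 41.2311
d((4, 26), (-7, 11)) = 18.6011
d((4, 26), (-20, 26)) = 24.0
d((4, 26), (-14, -10)) = 40.2492
d((4, 26), (-15, 15)) = 21.9545
d((4, 26), (26, 24)) = 22.0907
d((4, 26), (-6, -3)) = 30.6757
d((-22, -6), (-7, 11)) = 22.6716
d((-22, -6), (-20, 26)) = 32.0624
d((-22, -6), (-14, -10)) = 8.9443
d((-22, -6), (-15, 15)) = 22.1359
d((-22, -6), (26, 24)) = 56.6039
d((-22, -6), (-6, -3)) = 16.2788
d((-7, 11), (-20, 26)) = 19.8494
d((-7, 11), (-14, -10)) = 22.1359
d((-7, 11), (-15, 15)) = 8.9443
d((-7, 11), (26, 24)) = 35.4683
d((-7, 11), (-6, -3)) = 14.0357
d((-20, 26), (-14, -10)) = 36.4966
d((-20, 26), (-15, 15)) = 12.083
d((-20, 26), (26, 24)) = 46.0435
d((-20, 26), (-6, -3)) = 32.2025
d((-14, -10), (-15, 15)) = 25.02
d((-14, -10), (26, 24)) = 52.4976
d((-14, -10), (-6, -3)) = 10.6301
d((-15, 15), (26, 24)) = 41.9762
d((-15, 15), (-6, -3)) = 20.1246
d((26, 24), (-6, -3)) = 41.8688

Closest pair: (-20, -7) and (-22, -6) with distance 2.2361

The closest pair is (-20, -7) and (-22, -6) with Euclidean distance 2.2361. For 10 points, brute-force pairwise comparison is shown above. For large n, the divide-and-conquer algorithm (sort by x, recurse on halves, check the dividing strip) achieves O(n log n).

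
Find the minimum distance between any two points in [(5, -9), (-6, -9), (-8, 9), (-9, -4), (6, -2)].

Computing all pairwise distances among 5 points:

d((5, -9), (-6, -9)) = 11.0
d((5, -9), (-8, 9)) = 22.2036
d((5, -9), (-9, -4)) = 14.8661
d((5, -9), (6, -2)) = 7.0711
d((-6, -9), (-8, 9)) = 18.1108
d((-6, -9), (-9, -4)) = 5.831 <-- minimum
d((-6, -9), (6, -2)) = 13.8924
d((-8, 9), (-9, -4)) = 13.0384
d((-8, 9), (6, -2)) = 17.8045
d((-9, -4), (6, -2)) = 15.1327

Closest pair: (-6, -9) and (-9, -4) with distance 5.831

The closest pair is (-6, -9) and (-9, -4) with Euclidean distance 5.831. For 5 points, brute-force pairwise comparison is shown above. For large n, the divide-and-conquer algorithm (sort by x, recurse on halves, check the dividing strip) achieves O(n log n).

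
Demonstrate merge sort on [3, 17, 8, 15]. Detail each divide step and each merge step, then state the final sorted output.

Merge sort trace:

Split: [3, 17, 8, 15] -> [3, 17] and [8, 15]
  Split: [3, 17] -> [3] and [17]
  Merge: [3] + [17] -> [3, 17]
  Split: [8, 15] -> [8] and [15]
  Merge: [8] + [15] -> [8, 15]
Merge: [3, 17] + [8, 15] -> [3, 8, 15, 17]

Final sorted array: [3, 8, 15, 17]

The merge sort proceeds by recursively splitting the array and merging sorted halves.
After all merges, the sorted array is [3, 8, 15, 17].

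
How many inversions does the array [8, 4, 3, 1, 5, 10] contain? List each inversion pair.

Finding inversions in [8, 4, 3, 1, 5, 10]:

(0, 1): arr[0]=8 > arr[1]=4
(0, 2): arr[0]=8 > arr[2]=3
(0, 3): arr[0]=8 > arr[3]=1
(0, 4): arr[0]=8 > arr[4]=5
(1, 2): arr[1]=4 > arr[2]=3
(1, 3): arr[1]=4 > arr[3]=1
(2, 3): arr[2]=3 > arr[3]=1

Total inversions: 7

The array has 7 inversion(s): (0,1), (0,2), (0,3), (0,4), (1,2), (1,3), (2,3). Each pair (i,j) satisfies i < j and arr[i] > arr[j].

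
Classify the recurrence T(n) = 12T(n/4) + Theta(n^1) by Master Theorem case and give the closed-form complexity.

Master Theorem for T(n) = 12T(n/4) + O(n^1):

a = 12, b = 4, c = 1
log_b(a) = log_4(12) = 1.7925

Case 1: c = 1 < log_4(12) = 1.7925
T(n) = O(n^(log_4 12))

For T(n) = 12T(n/4) + O(n^1): log_4(12) = 1.7925. This is Case 1 of the Master Theorem (c < log_b(a), work dominated by leaves), giving O(n^(log_4 12)).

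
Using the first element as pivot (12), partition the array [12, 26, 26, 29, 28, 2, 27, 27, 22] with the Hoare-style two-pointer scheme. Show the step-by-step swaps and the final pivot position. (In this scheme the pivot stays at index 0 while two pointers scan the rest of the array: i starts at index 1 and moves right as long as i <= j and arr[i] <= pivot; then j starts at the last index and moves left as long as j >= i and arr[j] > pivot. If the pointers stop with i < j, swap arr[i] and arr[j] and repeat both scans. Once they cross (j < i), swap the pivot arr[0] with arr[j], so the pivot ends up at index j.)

Hoare-style two-pointer partition with pivot = 12:

Initial array: [12, 26, 26, 29, 28, 2, 27, 27, 22]

Pointers start at i = 1, j = 8.
i stops at index 1 (arr[1]=26 > 12), j stops at index 5 (arr[5]=2 <= 12): swap arr[1] and arr[5], array becomes [12, 2, 26, 29, 28, 26, 27, 27, 22]
i ends at 2, j ends at 1: the pointers have crossed (j < i), so scanning stops.

Swap pivot arr[0] with arr[1] to place pivot at position 1: [2, 12, 26, 29, 28, 26, 27, 27, 22]
Pivot position: 1

After partitioning with pivot 12, the array becomes [2, 12, 26, 29, 28, 26, 27, 27, 22]. The pivot is placed at index 1. All elements to the left of the pivot are <= 12, and all elements to the right are > 12.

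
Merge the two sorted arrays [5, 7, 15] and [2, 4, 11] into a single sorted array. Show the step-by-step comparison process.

Merging process:

Compare 5 vs 2: take 2 from right. Merged: [2]
Compare 5 vs 4: take 4 from right. Merged: [2, 4]
Compare 5 vs 11: take 5 from left. Merged: [2, 4, 5]
Compare 7 vs 11: take 7 from left. Merged: [2, 4, 5, 7]
Compare 15 vs 11: take 11 from right. Merged: [2, 4, 5, 7, 11]
Append remaining from left: [15]. Merged: [2, 4, 5, 7, 11, 15]

Final merged array: [2, 4, 5, 7, 11, 15]
Total comparisons: 5

The merged array is [2, 4, 5, 7, 11, 15], requiring 5 comparisons. The merge step runs in O(n) time where n is the total number of elements.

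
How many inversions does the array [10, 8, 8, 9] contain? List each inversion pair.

Finding inversions in [10, 8, 8, 9]:

(0, 1): arr[0]=10 > arr[1]=8
(0, 2): arr[0]=10 > arr[2]=8
(0, 3): arr[0]=10 > arr[3]=9

Total inversions: 3

The array has 3 inversion(s): (0,1), (0,2), (0,3). Each pair (i,j) satisfies i < j and arr[i] > arr[j].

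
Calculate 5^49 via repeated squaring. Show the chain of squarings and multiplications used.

Computing 5^49 by squaring (build up from 5^1; each line after the first costs one multiplication):

5^1 = 5
5^2 = (5^1)^2 = 5^2 = 25
5^3 = 5 * 5^2 = 5 * 25 = 125
5^6 = (5^3)^2 = 125^2 = 15625
5^12 = (5^6)^2 = 15625^2 = 244140625
5^24 = (5^12)^2 = 244140625^2 = 59604644775390625
5^48 = (5^24)^2 = 59604644775390625^2 = 3552713678800500929355621337890625
5^49 = 5 * 5^48 = 5 * 3552713678800500929355621337890625 = 17763568394002504646778106689453125

Result: 17763568394002504646778106689453125
Multiplications needed: 7 (7 lines after 5^1)

5^49 = 17763568394002504646778106689453125. Using exponentiation by squaring, this requires 7 multiplications. The key idea: if the exponent is even, square the half-power; if odd, multiply by the base once.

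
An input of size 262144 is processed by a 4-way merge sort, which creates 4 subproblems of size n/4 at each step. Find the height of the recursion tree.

For divide and conquer with division factor 4:

Problem sizes at each level:
Level 0: 262144
Level 1: 65536
Level 2: 16384
Level 3: 4096
Level 4: 1024
Level 5: 256
Level 6: 64
Level 7: 16
Level 8: 4
Level 9: 1

The root is level 0 and the size-1 base case is level 9 (the tree spans levels 0 through 9, i.e. 10 levels counting the root), so the depth is the number of divisions: log_4(262144) = 9

The recursion tree depth is log_4(262144) = 9. At each level, the problem size is divided by 4, so it takes 9 divisions to reduce to a base case of size 1. The algorithm makes 4 recursive calls at each level.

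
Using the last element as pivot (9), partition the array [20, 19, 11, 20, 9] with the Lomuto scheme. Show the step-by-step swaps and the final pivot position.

Lomuto partition with pivot = 9:

Initial array: [20, 19, 11, 20, 9]

arr[0]=20 > 9: no swap
arr[1]=19 > 9: no swap
arr[2]=11 > 9: no swap
arr[3]=20 > 9: no swap

Place pivot at position 0: [9, 19, 11, 20, 20]
Pivot position: 0

After partitioning with pivot 9, the array becomes [9, 19, 11, 20, 20]. The pivot is placed at index 0. All elements to the left of the pivot are <= 9, and all elements to the right are > 9.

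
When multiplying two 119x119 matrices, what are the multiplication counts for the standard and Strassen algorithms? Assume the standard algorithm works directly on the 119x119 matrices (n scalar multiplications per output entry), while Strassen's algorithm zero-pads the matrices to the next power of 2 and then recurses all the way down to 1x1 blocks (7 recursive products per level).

Matrix multiplication for 119x119 matrices:

Strassen's algorithm requires power-of-2 dimensions. Pad 119x119 to 128x128 (next power of 2).

Standard algorithm: 119^3 = 1685159 multiplications
Strassen's algorithm: 7^(log2(128)) = 7^7 = 823543 multiplications
Savings: 1685159 - 823543 = 861616 multiplications

Standard: 1685159 multiplications (119^3). Strassen: 823543 multiplications (7^7, after padding to 128x128). Strassen reduces 8 recursive multiplications to 7 at each level.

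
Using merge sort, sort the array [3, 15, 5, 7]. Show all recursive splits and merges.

Merge sort trace:

Split: [3, 15, 5, 7] -> [3, 15] and [5, 7]
  Split: [3, 15] -> [3] and [15]
  Merge: [3] + [15] -> [3, 15]
  Split: [5, 7] -> [5] and [7]
  Merge: [5] + [7] -> [5, 7]
Merge: [3, 15] + [5, 7] -> [3, 5, 7, 15]

Final sorted array: [3, 5, 7, 15]

The merge sort proceeds by recursively splitting the array and merging sorted halves.
After all merges, the sorted array is [3, 5, 7, 15].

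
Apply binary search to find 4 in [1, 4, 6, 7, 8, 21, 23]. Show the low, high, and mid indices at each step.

Binary search for 4 in [1, 4, 6, 7, 8, 21, 23]:

lo=0, hi=6, mid=3, arr[mid]=7 -> 7 > 4, search left half
lo=0, hi=2, mid=1, arr[mid]=4 -> Found target at index 1!

Binary search finds 4 at index 1 after 2 comparisons. The search repeatedly halves the search space by comparing with the middle element.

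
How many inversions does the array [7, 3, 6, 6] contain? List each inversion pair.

Finding inversions in [7, 3, 6, 6]:

(0, 1): arr[0]=7 > arr[1]=3
(0, 2): arr[0]=7 > arr[2]=6
(0, 3): arr[0]=7 > arr[3]=6

Total inversions: 3

The array has 3 inversion(s): (0,1), (0,2), (0,3). Each pair (i,j) satisfies i < j and arr[i] > arr[j].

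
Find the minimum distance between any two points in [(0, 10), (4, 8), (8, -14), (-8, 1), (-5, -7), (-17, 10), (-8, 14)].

Computing all pairwise distances among 7 points:

d((0, 10), (4, 8)) = 4.4721 <-- minimum
d((0, 10), (8, -14)) = 25.2982
d((0, 10), (-8, 1)) = 12.0416
d((0, 10), (-5, -7)) = 17.72
d((0, 10), (-17, 10)) = 17.0
d((0, 10), (-8, 14)) = 8.9443
d((4, 8), (8, -14)) = 22.3607
d((4, 8), (-8, 1)) = 13.8924
d((4, 8), (-5, -7)) = 17.4929
d((4, 8), (-17, 10)) = 21.095
d((4, 8), (-8, 14)) = 13.4164
d((8, -14), (-8, 1)) = 21.9317
d((8, -14), (-5, -7)) = 14.7648
d((8, -14), (-17, 10)) = 34.6554
d((8, -14), (-8, 14)) = 32.249
d((-8, 1), (-5, -7)) = 8.544
d((-8, 1), (-17, 10)) = 12.7279
d((-8, 1), (-8, 14)) = 13.0
d((-5, -7), (-17, 10)) = 20.8087
d((-5, -7), (-8, 14)) = 21.2132
d((-17, 10), (-8, 14)) = 9.8489

Closest pair: (0, 10) and (4, 8) with distance 4.4721

The closest pair is (0, 10) and (4, 8) with Euclidean distance 4.4721. For 7 points, brute-force pairwise comparison is shown above. For large n, the divide-and-conquer algorithm (sort by x, recurse on halves, check the dividing strip) achieves O(n log n).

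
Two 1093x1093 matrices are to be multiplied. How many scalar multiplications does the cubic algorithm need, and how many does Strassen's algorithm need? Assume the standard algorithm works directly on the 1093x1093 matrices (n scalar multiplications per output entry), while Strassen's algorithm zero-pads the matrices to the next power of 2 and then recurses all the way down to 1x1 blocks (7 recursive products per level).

Matrix multiplication for 1093x1093 matrices:

Strassen's algorithm requires power-of-2 dimensions. Pad 1093x1093 to 2048x2048 (next power of 2).

Standard algorithm: 1093^3 = 1305751357 multiplications
Strassen's algorithm: 7^(log2(2048)) = 7^11 = 1977326743 multiplications
Difference: 1305751357 - 1977326743 = -671575386 (Strassen uses MORE here due to padding overhead — for small or just-over-power-of-2 n, padding can outweigh the per-level savings)

Standard: 1305751357 multiplications (1093^3). Strassen: 1977326743 multiplications (7^11, after padding to 2048x2048). Strassen reduces 8 recursive multiplications to 7 at each level.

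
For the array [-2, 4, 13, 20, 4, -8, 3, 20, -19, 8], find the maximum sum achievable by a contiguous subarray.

Using Kadane's algorithm on [-2, 4, 13, 20, 4, -8, 3, 20, -19, 8]:

Scanning through the array:
Position 1 (value 4): max_ending_here = 4, max_so_far = 4
Position 2 (value 13): max_ending_here = 17, max_so_far = 17
Position 3 (value 20): max_ending_here = 37, max_so_far = 37
Position 4 (value 4): max_ending_here = 41, max_so_far = 41
Position 5 (value -8): max_ending_here = 33, max_so_far = 41
Position 6 (value 3): max_ending_here = 36, max_so_far = 41
Position 7 (value 20): max_ending_here = 56, max_so_far = 56
Position 8 (value -19): max_ending_here = 37, max_so_far = 56
Position 9 (value 8): max_ending_here = 45, max_so_far = 56

Maximum subarray: [4, 13, 20, 4, -8, 3, 20]
Maximum sum: 56

The maximum subarray is [4, 13, 20, 4, -8, 3, 20] with sum 56. This subarray runs from index 1 to index 7.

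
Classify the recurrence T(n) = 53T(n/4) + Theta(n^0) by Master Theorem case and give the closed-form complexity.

Master Theorem for T(n) = 53T(n/4) + O(n^0):

a = 53, b = 4, c = 0
log_b(a) = log_4(53) = 2.8640

Case 1: c = 0 < log_4(53) = 2.8640
T(n) = O(n^(log_4 53))

For T(n) = 53T(n/4) + O(n^0): log_4(53) = 2.8640. This is Case 1 of the Master Theorem (c < log_b(a), work dominated by leaves), giving O(n^(log_4 53)).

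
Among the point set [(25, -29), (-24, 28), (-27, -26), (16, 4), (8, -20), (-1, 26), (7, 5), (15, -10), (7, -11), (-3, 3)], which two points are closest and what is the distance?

Computing all pairwise distances among 10 points:

d((25, -29), (-24, 28)) = 75.1665
d((25, -29), (-27, -26)) = 52.0865
d((25, -29), (16, 4)) = 34.2053
d((25, -29), (8, -20)) = 19.2354
d((25, -29), (-1, 26)) = 60.8358
d((25, -29), (7, 5)) = 38.4708
d((25, -29), (15, -10)) = 21.4709
d((25, -29), (7, -11)) = 25.4558
d((25, -29), (-3, 3)) = 42.5206
d((-24, 28), (-27, -26)) = 54.0833
d((-24, 28), (16, 4)) = 46.6476
d((-24, 28), (8, -20)) = 57.6888
d((-24, 28), (-1, 26)) = 23.0868
d((-24, 28), (7, 5)) = 38.6005
d((-24, 28), (15, -10)) = 54.4518
d((-24, 28), (7, -11)) = 49.8197
d((-24, 28), (-3, 3)) = 32.6497
d((-27, -26), (16, 4)) = 52.4309
d((-27, -26), (8, -20)) = 35.5106
d((-27, -26), (-1, 26)) = 58.1378
d((-27, -26), (7, 5)) = 46.0109
d((-27, -26), (15, -10)) = 44.9444
d((-27, -26), (7, -11)) = 37.1618
d((-27, -26), (-3, 3)) = 37.6431
d((16, 4), (8, -20)) = 25.2982
d((16, 4), (-1, 26)) = 27.8029
d((16, 4), (7, 5)) = 9.0554
d((16, 4), (15, -10)) = 14.0357
d((16, 4), (7, -11)) = 17.4929
d((16, 4), (-3, 3)) = 19.0263
d((8, -20), (-1, 26)) = 46.8722
d((8, -20), (7, 5)) = 25.02
d((8, -20), (15, -10)) = 12.2066
d((8, -20), (7, -11)) = 9.0554
d((8, -20), (-3, 3)) = 25.4951
d((-1, 26), (7, 5)) = 22.4722
d((-1, 26), (15, -10)) = 39.3954
d((-1, 26), (7, -11)) = 37.855
d((-1, 26), (-3, 3)) = 23.0868
d((7, 5), (15, -10)) = 17.0
d((7, 5), (7, -11)) = 16.0
d((7, 5), (-3, 3)) = 10.198
d((15, -10), (7, -11)) = 8.0623 <-- minimum
d((15, -10), (-3, 3)) = 22.2036
d((7, -11), (-3, 3)) = 17.2047

Closest pair: (15, -10) and (7, -11) with distance 8.0623

The closest pair is (15, -10) and (7, -11) with Euclidean distance 8.0623. For 10 points, brute-force pairwise comparison is shown above. For large n, the divide-and-conquer algorithm (sort by x, recurse on halves, check the dividing strip) achieves O(n log n).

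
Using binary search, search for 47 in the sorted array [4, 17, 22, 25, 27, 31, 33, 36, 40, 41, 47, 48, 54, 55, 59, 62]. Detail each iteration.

Binary search for 47 in [4, 17, 22, 25, 27, 31, 33, 36, 40, 41, 47, 48, 54, 55, 59, 62]:

lo=0, hi=15, mid=7, arr[mid]=36 -> 36 < 47, search right half
lo=8, hi=15, mid=11, arr[mid]=48 -> 48 > 47, search left half
lo=8, hi=10, mid=9, arr[mid]=41 -> 41 < 47, search right half
lo=10, hi=10, mid=10, arr[mid]=47 -> Found target at index 10!

Binary search finds 47 at index 10 after 4 comparisons. The search repeatedly halves the search space by comparing with the middle element.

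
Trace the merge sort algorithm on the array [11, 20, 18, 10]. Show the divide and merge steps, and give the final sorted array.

Merge sort trace:

Split: [11, 20, 18, 10] -> [11, 20] and [18, 10]
  Split: [11, 20] -> [11] and [20]
  Merge: [11] + [20] -> [11, 20]
  Split: [18, 10] -> [18] and [10]
  Merge: [18] + [10] -> [10, 18]
Merge: [11, 20] + [10, 18] -> [10, 11, 18, 20]

Final sorted array: [10, 11, 18, 20]

The merge sort proceeds by recursively splitting the array and merging sorted halves.
After all merges, the sorted array is [10, 11, 18, 20].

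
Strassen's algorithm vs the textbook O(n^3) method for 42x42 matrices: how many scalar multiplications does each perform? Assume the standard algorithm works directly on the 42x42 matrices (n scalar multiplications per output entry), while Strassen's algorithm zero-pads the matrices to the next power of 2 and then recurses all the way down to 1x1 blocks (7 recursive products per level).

Matrix multiplication for 42x42 matrices:

Strassen's algorithm requires power-of-2 dimensions. Pad 42x42 to 64x64 (next power of 2).

Standard algorithm: 42^3 = 74088 multiplications
Strassen's algorithm: 7^(log2(64)) = 7^6 = 117649 multiplications
Difference: 74088 - 117649 = -43561 (Strassen uses MORE here due to padding overhead — for small or just-over-power-of-2 n, padding can outweigh the per-level savings)

Standard: 74088 multiplications (42^3). Strassen: 117649 multiplications (7^6, after padding to 64x64). Strassen reduces 8 recursive multiplications to 7 at each level.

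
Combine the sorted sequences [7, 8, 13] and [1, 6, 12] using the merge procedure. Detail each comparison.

Merging process:

Compare 7 vs 1: take 1 from right. Merged: [1]
Compare 7 vs 6: take 6 from right. Merged: [1, 6]
Compare 7 vs 12: take 7 from left. Merged: [1, 6, 7]
Compare 8 vs 12: take 8 from left. Merged: [1, 6, 7, 8]
Compare 13 vs 12: take 12 from right. Merged: [1, 6, 7, 8, 12]
Append remaining from left: [13]. Merged: [1, 6, 7, 8, 12, 13]

Final merged array: [1, 6, 7, 8, 12, 13]
Total comparisons: 5

The merged array is [1, 6, 7, 8, 12, 13], requiring 5 comparisons. The merge step runs in O(n) time where n is the total number of elements.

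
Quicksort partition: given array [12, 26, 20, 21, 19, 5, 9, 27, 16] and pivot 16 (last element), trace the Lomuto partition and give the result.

Lomuto partition with pivot = 16:

Initial array: [12, 26, 20, 21, 19, 5, 9, 27, 16]

arr[0]=12 <= 16: swap with position 0, array becomes [12, 26, 20, 21, 19, 5, 9, 27, 16]
arr[1]=26 > 16: no swap
arr[2]=20 > 16: no swap
arr[3]=21 > 16: no swap
arr[4]=19 > 16: no swap
arr[5]=5 <= 16: swap with position 1, array becomes [12, 5, 20, 21, 19, 26, 9, 27, 16]
arr[6]=9 <= 16: swap with position 2, array becomes [12, 5, 9, 21, 19, 26, 20, 27, 16]
arr[7]=27 > 16: no swap

Place pivot at position 3: [12, 5, 9, 16, 19, 26, 20, 27, 21]
Pivot position: 3

After partitioning with pivot 16, the array becomes [12, 5, 9, 16, 19, 26, 20, 27, 21]. The pivot is placed at index 3. All elements to the left of the pivot are <= 16, and all elements to the right are > 16.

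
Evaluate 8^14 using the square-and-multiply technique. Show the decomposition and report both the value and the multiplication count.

Computing 8^14 by squaring (build up from 8^1; each line after the first costs one multiplication):

8^1 = 8
8^2 = (8^1)^2 = 8^2 = 64
8^3 = 8 * 8^2 = 8 * 64 = 512
8^6 = (8^3)^2 = 512^2 = 262144
8^7 = 8 * 8^6 = 8 * 262144 = 2097152
8^14 = (8^7)^2 = 2097152^2 = 4398046511104

Result: 4398046511104
Multiplications needed: 5 (5 lines after 8^1)

8^14 = 4398046511104. Using exponentiation by squaring, this requires 5 multiplications. The key idea: if the exponent is even, square the half-power; if odd, multiply by the base once.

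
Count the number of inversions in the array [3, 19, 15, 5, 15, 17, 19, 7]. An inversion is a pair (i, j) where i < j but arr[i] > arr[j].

Finding inversions in [3, 19, 15, 5, 15, 17, 19, 7]:

(1, 2): arr[1]=19 > arr[2]=15
(1, 3): arr[1]=19 > arr[3]=5
(1, 4): arr[1]=19 > arr[4]=15
(1, 5): arr[1]=19 > arr[5]=17
(1, 7): arr[1]=19 > arr[7]=7
(2, 3): arr[2]=15 > arr[3]=5
(2, 7): arr[2]=15 > arr[7]=7
(4, 7): arr[4]=15 > arr[7]=7
(5, 7): arr[5]=17 > arr[7]=7
(6, 7): arr[6]=19 > arr[7]=7

Total inversions: 10

The array has 10 inversion(s): (1,2), (1,3), (1,4), (1,5), (1,7), (2,3), (2,7), (4,7), (5,7), (6,7). Each pair (i,j) satisfies i < j and arr[i] > arr[j].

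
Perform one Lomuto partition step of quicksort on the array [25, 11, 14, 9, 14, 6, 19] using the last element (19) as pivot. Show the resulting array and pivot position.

Lomuto partition with pivot = 19:

Initial array: [25, 11, 14, 9, 14, 6, 19]

arr[0]=25 > 19: no swap
arr[1]=11 <= 19: swap with position 0, array becomes [11, 25, 14, 9, 14, 6, 19]
arr[2]=14 <= 19: swap with position 1, array becomes [11, 14, 25, 9, 14, 6, 19]
arr[3]=9 <= 19: swap with position 2, array becomes [11, 14, 9, 25, 14, 6, 19]
arr[4]=14 <= 19: swap with position 3, array becomes [11, 14, 9, 14, 25, 6, 19]
arr[5]=6 <= 19: swap with position 4, array becomes [11, 14, 9, 14, 6, 25, 19]

Place pivot at position 5: [11, 14, 9, 14, 6, 19, 25]
Pivot position: 5

After partitioning with pivot 19, the array becomes [11, 14, 9, 14, 6, 19, 25]. The pivot is placed at index 5. All elements to the left of the pivot are <= 19, and all elements to the right are > 19.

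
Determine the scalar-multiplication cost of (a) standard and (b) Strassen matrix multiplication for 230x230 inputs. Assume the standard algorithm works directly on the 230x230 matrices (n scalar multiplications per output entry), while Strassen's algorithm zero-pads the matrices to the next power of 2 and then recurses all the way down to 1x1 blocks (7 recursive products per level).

Matrix multiplication for 230x230 matrices:

Strassen's algorithm requires power-of-2 dimensions. Pad 230x230 to 256x256 (next power of 2).

Standard algorithm: 230^3 = 12167000 multiplications
Strassen's algorithm: 7^(log2(256)) = 7^8 = 5764801 multiplications
Savings: 12167000 - 5764801 = 6402199 multiplications

Standard: 12167000 multiplications (230^3). Strassen: 5764801 multiplications (7^8, after padding to 256x256). Strassen reduces 8 recursive multiplications to 7 at each level.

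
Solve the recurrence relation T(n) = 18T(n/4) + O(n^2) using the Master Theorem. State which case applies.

Master Theorem for T(n) = 18T(n/4) + O(n^2):

a = 18, b = 4, c = 2
log_b(a) = log_4(18) = 2.0850

Case 1: c = 2 < log_4(18) = 2.0850
T(n) = O(n^(log_4 18))

For T(n) = 18T(n/4) + O(n^2): log_4(18) = 2.0850. This is Case 1 of the Master Theorem (c < log_b(a), work dominated by leaves), giving O(n^(log_4 18)).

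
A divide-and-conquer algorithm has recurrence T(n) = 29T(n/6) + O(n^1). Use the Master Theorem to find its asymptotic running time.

Master Theorem for T(n) = 29T(n/6) + O(n^1):

a = 29, b = 6, c = 1
log_b(a) = log_6(29) = 1.8793

Case 1: c = 1 < log_6(29) = 1.8793
T(n) = O(n^(log_6 29))

For T(n) = 29T(n/6) + O(n^1): log_6(29) = 1.8793. This is Case 1 of the Master Theorem (c < log_b(a), work dominated by leaves), giving O(n^(log_6 29)).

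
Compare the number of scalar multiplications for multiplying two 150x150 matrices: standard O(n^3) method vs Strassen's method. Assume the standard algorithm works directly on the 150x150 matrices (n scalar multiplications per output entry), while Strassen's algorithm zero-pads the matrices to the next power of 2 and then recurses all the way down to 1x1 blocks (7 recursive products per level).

Matrix multiplication for 150x150 matrices:

Strassen's algorithm requires power-of-2 dimensions. Pad 150x150 to 256x256 (next power of 2).

Standard algorithm: 150^3 = 3375000 multiplications
Strassen's algorithm: 7^(log2(256)) = 7^8 = 5764801 multiplications
Difference: 3375000 - 5764801 = -2389801 (Strassen uses MORE here due to padding overhead — for small or just-over-power-of-2 n, padding can outweigh the per-level savings)

Standard: 3375000 multiplications (150^3). Strassen: 5764801 multiplications (7^8, after padding to 256x256). Strassen reduces 8 recursive multiplications to 7 at each level.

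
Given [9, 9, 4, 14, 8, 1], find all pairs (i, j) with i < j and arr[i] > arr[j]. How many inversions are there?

Finding inversions in [9, 9, 4, 14, 8, 1]:

(0, 2): arr[0]=9 > arr[2]=4
(0, 4): arr[0]=9 > arr[4]=8
(0, 5): arr[0]=9 > arr[5]=1
(1, 2): arr[1]=9 > arr[2]=4
(1, 4): arr[1]=9 > arr[4]=8
(1, 5): arr[1]=9 > arr[5]=1
(2, 5): arr[2]=4 > arr[5]=1
(3, 4): arr[3]=14 > arr[4]=8
(3, 5): arr[3]=14 > arr[5]=1
(4, 5): arr[4]=8 > arr[5]=1

Total inversions: 10

The array has 10 inversion(s): (0,2), (0,4), (0,5), (1,2), (1,4), (1,5), (2,5), (3,4), (3,5), (4,5). Each pair (i,j) satisfies i < j and arr[i] > arr[j].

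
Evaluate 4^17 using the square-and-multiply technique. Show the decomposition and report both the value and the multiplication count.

Computing 4^17 by squaring (build up from 4^1; each line after the first costs one multiplication):

4^1 = 4
4^2 = (4^1)^2 = 4^2 = 16
4^4 = (4^2)^2 = 16^2 = 256
4^8 = (4^4)^2 = 256^2 = 65536
4^16 = (4^8)^2 = 65536^2 = 4294967296
4^17 = 4 * 4^16 = 4 * 4294967296 = 17179869184

Result: 17179869184
Multiplications needed: 5 (5 lines after 4^1)

4^17 = 17179869184. Using exponentiation by squaring, this requires 5 multiplications. The key idea: if the exponent is even, square the half-power; if odd, multiply by the base once.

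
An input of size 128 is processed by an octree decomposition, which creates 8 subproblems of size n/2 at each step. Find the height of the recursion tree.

For divide and conquer with division factor 2:

Problem sizes at each level:
Level 0: 128
Level 1: 64
Level 2: 32
Level 3: 16
Level 4: 8
Level 5: 4
Level 6: 2
Level 7: 1

The root is level 0 and the size-1 base case is level 7 (the tree spans levels 0 through 7, i.e. 8 levels counting the root), so the depth is the number of divisions: log_2(128) = 7

The recursion tree depth is log_2(128) = 7. At each level, the problem size is divided by 2, so it takes 7 divisions to reduce to a base case of size 1. The algorithm makes 8 recursive calls at each level.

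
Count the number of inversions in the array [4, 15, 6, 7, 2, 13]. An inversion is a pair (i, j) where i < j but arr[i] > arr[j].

Finding inversions in [4, 15, 6, 7, 2, 13]:

(0, 4): arr[0]=4 > arr[4]=2
(1, 2): arr[1]=15 > arr[2]=6
(1, 3): arr[1]=15 > arr[3]=7
(1, 4): arr[1]=15 > arr[4]=2
(1, 5): arr[1]=15 > arr[5]=13
(2, 4): arr[2]=6 > arr[4]=2
(3, 4): arr[3]=7 > arr[4]=2

Total inversions: 7

The array has 7 inversion(s): (0,4), (1,2), (1,3), (1,4), (1,5), (2,4), (3,4). Each pair (i,j) satisfies i < j and arr[i] > arr[j].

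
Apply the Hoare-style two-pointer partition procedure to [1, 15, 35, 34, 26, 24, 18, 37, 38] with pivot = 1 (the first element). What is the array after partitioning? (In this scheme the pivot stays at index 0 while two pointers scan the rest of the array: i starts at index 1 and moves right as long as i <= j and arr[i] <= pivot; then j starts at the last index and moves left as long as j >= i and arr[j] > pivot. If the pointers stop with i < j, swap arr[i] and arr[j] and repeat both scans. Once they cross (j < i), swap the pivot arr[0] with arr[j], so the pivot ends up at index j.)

Hoare-style two-pointer partition with pivot = 1:

Initial array: [1, 15, 35, 34, 26, 24, 18, 37, 38]

Pointers start at i = 1, j = 8.
i ends at 1, j ends at 0: the pointers have crossed (j < i), so scanning stops.

j = 0, so swapping arr[0] with arr[j] leaves the pivot at position 0: [1, 15, 35, 34, 26, 24, 18, 37, 38]
Pivot position: 0

After partitioning with pivot 1, the array becomes [1, 15, 35, 34, 26, 24, 18, 37, 38]. The pivot is placed at index 0. All elements to the left of the pivot are <= 1, and all elements to the right are > 1.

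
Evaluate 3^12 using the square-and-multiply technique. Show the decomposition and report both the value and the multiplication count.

Computing 3^12 by squaring (build up from 3^1; each line after the first costs one multiplication):

3^1 = 3
3^2 = (3^1)^2 = 3^2 = 9
3^3 = 3 * 3^2 = 3 * 9 = 27
3^6 = (3^3)^2 = 27^2 = 729
3^12 = (3^6)^2 = 729^2 = 531441

Result: 531441
Multiplications needed: 4 (4 lines after 3^1)

3^12 = 531441. Using exponentiation by squaring, this requires 4 multiplications. The key idea: if the exponent is even, square the half-power; if odd, multiply by the base once.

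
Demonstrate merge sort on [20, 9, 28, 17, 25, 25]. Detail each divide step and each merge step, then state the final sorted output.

Merge sort trace:

Split: [20, 9, 28, 17, 25, 25] -> [20, 9, 28] and [17, 25, 25]
  Split: [20, 9, 28] -> [20] and [9, 28]
    Split: [9, 28] -> [9] and [28]
    Merge: [9] + [28] -> [9, 28]
  Merge: [20] + [9, 28] -> [9, 20, 28]
  Split: [17, 25, 25] -> [17] and [25, 25]
    Split: [25, 25] -> [25] and [25]
    Merge: [25] + [25] -> [25, 25]
  Merge: [17] + [25, 25] -> [17, 25, 25]
Merge: [9, 20, 28] + [17, 25, 25] -> [9, 17, 20, 25, 25, 28]

Final sorted array: [9, 17, 20, 25, 25, 28]

The merge sort proceeds by recursively splitting the array and merging sorted halves.
After all merges, the sorted array is [9, 17, 20, 25, 25, 28].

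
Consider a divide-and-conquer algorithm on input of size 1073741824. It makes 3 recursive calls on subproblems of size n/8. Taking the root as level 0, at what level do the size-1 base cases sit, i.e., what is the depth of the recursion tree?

For divide and conquer with division factor 8:

Problem sizes at each level:
Level 0: 1073741824
Level 1: 134217728
Level 2: 16777216
Level 3: 2097152
Level 4: 262144
Level 5: 32768
Level 6: 4096
Level 7: 512
Level 8: 64
Level 9: 8
Level 10: 1

The root is level 0 and the size-1 base case is level 10 (the tree spans levels 0 through 10, i.e. 11 levels counting the root), so the depth is the number of divisions: log_8(1073741824) = 10

The recursion tree depth is log_8(1073741824) = 10. At each level, the problem size is divided by 8, so it takes 10 divisions to reduce to a base case of size 1. The algorithm makes 3 recursive calls at each level.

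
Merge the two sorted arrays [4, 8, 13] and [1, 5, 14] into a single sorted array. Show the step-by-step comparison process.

Merging process:

Compare 4 vs 1: take 1 from right. Merged: [1]
Compare 4 vs 5: take 4 from left. Merged: [1, 4]
Compare 8 vs 5: take 5 from right. Merged: [1, 4, 5]
Compare 8 vs 14: take 8 from left. Merged: [1, 4, 5, 8]
Compare 13 vs 14: take 13 from left. Merged: [1, 4, 5, 8, 13]
Append remaining from right: [14]. Merged: [1, 4, 5, 8, 13, 14]

Final merged array: [1, 4, 5, 8, 13, 14]
Total comparisons: 5

The merged array is [1, 4, 5, 8, 13, 14], requiring 5 comparisons. The merge step runs in O(n) time where n is the total number of elements.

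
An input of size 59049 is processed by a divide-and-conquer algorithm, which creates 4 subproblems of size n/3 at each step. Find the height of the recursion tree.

For divide and conquer with division factor 3:

Problem sizes at each level:
Level 0: 59049
Level 1: 19683
Level 2: 6561
Level 3: 2187
Level 4: 729
Level 5: 243
Level 6: 81
Level 7: 27
Level 8: 9
Level 9: 3
Level 10: 1

The root is level 0 and the size-1 base case is level 10 (the tree spans levels 0 through 10, i.e. 11 levels counting the root), so the depth is the number of divisions: log_3(59049) = 10

The recursion tree depth is log_3(59049) = 10. At each level, the problem size is divided by 3, so it takes 10 divisions to reduce to a base case of size 1. The algorithm makes 4 recursive calls at each level.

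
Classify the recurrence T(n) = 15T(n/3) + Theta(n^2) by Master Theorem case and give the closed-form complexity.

Master Theorem for T(n) = 15T(n/3) + O(n^2):

a = 15, b = 3, c = 2
log_b(a) = log_3(15) = 2.4650

Case 1: c = 2 < log_3(15) = 2.4650
T(n) = O(n^(log_3 15))

For T(n) = 15T(n/3) + O(n^2): log_3(15) = 2.4650. This is Case 1 of the Master Theorem (c < log_b(a), work dominated by leaves), giving O(n^(log_3 15)).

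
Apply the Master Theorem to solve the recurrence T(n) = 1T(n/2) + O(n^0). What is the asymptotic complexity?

Master Theorem for T(n) = 1T(n/2) + O(n^0):

a = 1, b = 2, c = 0
log_b(a) = log_2(1) = 0.0000

Case 2: c = 0 = log_2(1) = 0.0000
T(n) = O(n^0 log n) = O(log n)

For T(n) = 1T(n/2) + O(n^0): log_2(1) = 0.0000. This is Case 2 of the Master Theorem (c = log_b(a), equal work at all levels), giving O(log n).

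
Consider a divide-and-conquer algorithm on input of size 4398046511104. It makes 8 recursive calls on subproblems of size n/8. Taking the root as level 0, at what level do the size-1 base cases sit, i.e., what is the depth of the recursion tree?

For divide and conquer with division factor 8:

Problem sizes at each level:
Level 0: 4398046511104
Level 1: 549755813888
Level 2: 68719476736
Level 3: 8589934592
Level 4: 1073741824
Level 5: 134217728
Level 6: 16777216
Level 7: 2097152
Level 8: 262144
Level 9: 32768
Level 10: 4096
Level 11: 512
Level 12: 64
Level 13: 8
Level 14: 1

The root is level 0 and the size-1 base case is level 14 (the tree spans levels 0 through 14, i.e. 15 levels counting the root), so the depth is the number of divisions: log_8(4398046511104) = 14

The recursion tree depth is log_8(4398046511104) = 14. At each level, the problem size is divided by 8, so it takes 14 divisions to reduce to a base case of size 1. The algorithm makes 8 recursive calls at each level.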